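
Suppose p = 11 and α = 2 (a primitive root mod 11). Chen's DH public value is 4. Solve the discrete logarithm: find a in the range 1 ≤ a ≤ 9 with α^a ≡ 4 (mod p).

Try successive powers of 2 modulo 11:
2^1 ≡ 2
2^2 ≡ 4
Found: a = 2.

2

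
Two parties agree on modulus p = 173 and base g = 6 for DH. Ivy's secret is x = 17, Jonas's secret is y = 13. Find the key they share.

119

Ivy sends A = g^x mod p = 6^17 mod 173.
6^1 ≡ 6 (mod 173)
6^2 = (6^1)^2 ≡ 6^2 = 36 ≡ 36 (mod 173)
6^4 = (6^2)^2 ≡ 36^2 = 1296 ≡ 85 (mod 173)
6^8 = (6^4)^2 ≡ 85^2 = 7225 ≡ 132 (mod 173)
6^16 = (6^8)^2 ≡ 132^2 = 17424 ≡ 124 (mod 173)
6^17 = 6^16 · 6^1 ≡ 124 · 6 ≡ 52 (mod 173).
So A = 52. Jonas then computes K = A^y mod p = 52^13 mod 173.
52^1 ≡ 52 (mod 173)
52^2 = (52^1)^2 ≡ 52^2 = 2704 ≡ 109 (mod 173)
52^4 = (52^2)^2 ≡ 109^2 = 11881 ≡ 117 (mod 173)
52^8 = (52^4)^2 ≡ 117^2 = 13689 ≡ 22 (mod 173)
52^13 = 52^8 · 52^4 · 52^1 ≡ 22 · 117 · 52 ≡ 119 (mod 173).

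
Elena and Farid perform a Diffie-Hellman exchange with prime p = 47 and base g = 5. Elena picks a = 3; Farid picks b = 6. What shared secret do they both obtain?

2

Elena sends A = g^a mod p = 5^3 mod 47.
5^1 ≡ 5 (mod 47)
5^2 = (5^1)^2 ≡ 5^2 = 25 ≡ 25 (mod 47)
5^3 = 5^2 · 5^1 ≡ 25 · 5 ≡ 31 (mod 47).
So A = 31. Farid then computes K = A^b mod p = 31^6 mod 47.
31^1 ≡ 31 (mod 47)
31^2 = (31^1)^2 ≡ 31^2 = 961 ≡ 21 (mod 47)
31^4 = (31^2)^2 ≡ 21^2 = 441 ≡ 18 (mod 47)
31^6 = 31^4 · 31^2 ≡ 18 · 21 ≡ 2 (mod 47).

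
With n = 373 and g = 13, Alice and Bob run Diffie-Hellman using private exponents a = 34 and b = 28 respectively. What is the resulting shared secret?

Bob sends B = g^b mod n = 13^28 mod 373.
13^1 ≡ 13 (mod 373)
13^2 = (13^1)^2 ≡ 13^2 = 169 ≡ 169 (mod 373)
13^4 = (13^2)^2 ≡ 169^2 = 28561 ≡ 213 (mod 373)
13^8 = (13^4)^2 ≡ 213^2 = 45369 ≡ 236 (mod 373)
13^16 = (13^8)^2 ≡ 236^2 = 55696 ≡ 119 (mod 373)
13^28 = 13^16 · 13^8 · 13^4 ≡ 119 · 236 · 213 ≡ 91 (mod 373).
So B = 91. Alice then computes K = B^a mod n = 91^34 mod 373.
91^1 ≡ 91 (mod 373)
91^2 = (91^1)^2 ≡ 91^2 = 8281 ≡ 75 (mod 373)
91^4 = (91^2)^2 ≡ 75^2 = 5625 ≡ 30 (mod 373)
91^8 = (91^4)^2 ≡ 30^2 = 900 ≡ 154 (mod 373)
91^16 = (91^8)^2 ≡ 154^2 = 23716 ≡ 217 (mod 373)
91^32 = (91^16)^2 ≡ 217^2 = 47089 ≡ 91 (mod 373)
91^34 = 91^32 · 91^2 ≡ 91 · 75 ≡ 111 (mod 373).

111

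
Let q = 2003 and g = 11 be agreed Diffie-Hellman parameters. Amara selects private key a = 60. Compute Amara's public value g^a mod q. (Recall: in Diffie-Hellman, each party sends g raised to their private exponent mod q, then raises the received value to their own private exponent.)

441

Public value = 11^60 mod 2003.
11^1 ≡ 11 (mod 2003)
11^2 = (11^1)^2 ≡ 11^2 = 121 ≡ 121 (mod 2003)
11^4 = (11^2)^2 ≡ 121^2 = 14641 ≡ 620 (mod 2003)
11^8 = (11^4)^2 ≡ 620^2 = 384400 ≡ 1827 (mod 2003)
11^16 = (11^8)^2 ≡ 1827^2 = 3337929 ≡ 931 (mod 2003)
11^32 = (11^16)^2 ≡ 931^2 = 866761 ≡ 1465 (mod 2003)
11^60 = 11^32 · 11^16 · 11^8 · 11^4 ≡ 1465 · 931 · 1827 · 620 ≡ 441 (mod 2003).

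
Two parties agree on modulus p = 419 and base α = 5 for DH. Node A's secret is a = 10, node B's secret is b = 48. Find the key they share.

Node B sends B = α^b mod p = 5^48 mod 419.
5^1 ≡ 5 (mod 419)
5^2 = (5^1)^2 ≡ 5^2 = 25 ≡ 25 (mod 419)
5^4 = (5^2)^2 ≡ 25^2 = 625 ≡ 206 (mod 419)
5^8 = (5^4)^2 ≡ 206^2 = 42436 ≡ 117 (mod 419)
5^16 = (5^8)^2 ≡ 117^2 = 13689 ≡ 281 (mod 419)
5^32 = (5^16)^2 ≡ 281^2 = 78961 ≡ 189 (mod 419)
5^48 = 5^32 · 5^16 ≡ 189 · 281 ≡ 315 (mod 419).
So B = 315. Node A then computes K = B^a mod p = 315^10 mod 419.
315^1 ≡ 315 (mod 419)
315^2 = (315^1)^2 ≡ 315^2 = 99225 ≡ 341 (mod 419)
315^4 = (315^2)^2 ≡ 341^2 = 116281 ≡ 218 (mod 419)
315^8 = (315^4)^2 ≡ 218^2 = 47524 ≡ 177 (mod 419)
315^10 = 315^8 · 315^2 ≡ 177 · 341 ≡ 21 (mod 419).

21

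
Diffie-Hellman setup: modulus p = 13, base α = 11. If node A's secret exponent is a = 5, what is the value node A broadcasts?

7

Public value = 11^5 (mod 13).
11^1 ≡ 11 (mod 13)
11^2 = (11^1)^2 ≡ 11^2 = 121 ≡ 4 (mod 13)
11^4 = (11^2)^2 ≡ 4^2 = 16 ≡ 3 (mod 13)
11^5 = 11^4 · 11^1 ≡ 3 · 11 ≡ 7 (mod 13).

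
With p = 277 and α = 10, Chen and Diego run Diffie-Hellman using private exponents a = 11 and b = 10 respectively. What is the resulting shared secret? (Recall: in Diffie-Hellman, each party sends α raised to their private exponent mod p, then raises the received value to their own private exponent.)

238

Chen sends A = α^a mod p = 10^11 mod 277.
10^1 ≡ 10 (mod 277)
10^2 = (10^1)^2 ≡ 10^2 = 100 ≡ 100 (mod 277)
10^4 = (10^2)^2 ≡ 100^2 = 10000 ≡ 28 (mod 277)
10^8 = (10^4)^2 ≡ 28^2 = 784 ≡ 230 (mod 277)
10^11 = 10^8 · 10^2 · 10^1 ≡ 230 · 100 · 10 ≡ 90 (mod 277).
So A = 90. Diego then computes K = A^b mod p = 90^10 mod 277.
90^1 ≡ 90 (mod 277)
90^2 = (90^1)^2 ≡ 90^2 = 8100 ≡ 67 (mod 277)
90^4 = (90^2)^2 ≡ 67^2 = 4489 ≡ 57 (mod 277)
90^8 = (90^4)^2 ≡ 57^2 = 3249 ≡ 202 (mod 277)
90^10 = 90^8 · 90^2 ≡ 202 · 67 ≡ 238 (mod 277).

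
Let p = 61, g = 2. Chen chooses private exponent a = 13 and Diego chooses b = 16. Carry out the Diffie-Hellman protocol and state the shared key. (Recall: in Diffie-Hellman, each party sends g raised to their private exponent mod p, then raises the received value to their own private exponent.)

15

Diego sends B = g^b mod p = 2^16 mod 61.
2^1 ≡ 2 (mod 61)
2^2 = (2^1)^2 ≡ 2^2 = 4 ≡ 4 (mod 61)
2^4 = (2^2)^2 ≡ 4^2 = 16 ≡ 16 (mod 61)
2^8 = (2^4)^2 ≡ 16^2 = 256 ≡ 12 (mod 61)
2^16 = (2^8)^2 ≡ 12^2 = 144 ≡ 22 (mod 61)
So B = 22. Chen then computes K = B^a mod p = 22^13 mod 61.
22^1 ≡ 22 (mod 61)
22^2 = (22^1)^2 ≡ 22^2 = 484 ≡ 57 (mod 61)
22^4 = (22^2)^2 ≡ 57^2 = 3249 ≡ 16 (mod 61)
22^8 = (22^4)^2 ≡ 16^2 = 256 ≡ 12 (mod 61)
22^13 = 22^8 · 22^4 · 22^1 ≡ 12 · 16 · 22 ≡ 15 (mod 61).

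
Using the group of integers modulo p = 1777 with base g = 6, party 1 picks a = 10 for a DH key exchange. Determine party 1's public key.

Public value = 6^{10} \pmod{1777}.
6^1 ≡ 6 (mod 1777)
6^2 = (6^1)^2 ≡ 6^2 = 36 ≡ 36 (mod 1777)
6^4 = (6^2)^2 ≡ 36^2 = 1296 ≡ 1296 (mod 1777)
6^8 = (6^4)^2 ≡ 1296^2 = 1679616 ≡ 351 (mod 1777)
6^10 = 6^8 · 6^2 ≡ 351 · 36 ≡ 197 (mod 1777).

197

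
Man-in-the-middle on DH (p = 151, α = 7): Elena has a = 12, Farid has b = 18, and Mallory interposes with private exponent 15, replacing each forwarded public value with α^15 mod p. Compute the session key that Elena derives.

Elena receives Mallory's public value M = 7^15 mod 151 instead of the honest one.
7^1 ≡ 7 (mod 151)
7^2 = (7^1)^2 ≡ 7^2 = 49 ≡ 49 (mod 151)
7^4 = (7^2)^2 ≡ 49^2 = 2401 ≡ 136 (mod 151)
7^8 = (7^4)^2 ≡ 136^2 = 18496 ≡ 74 (mod 151)
7^15 = 7^8 · 7^4 · 7^2 · 7^1 ≡ 74 · 136 · 49 · 7 ≡ 92 (mod 151).
So M = 92. Elena computes K = M^12 mod 151.
92^1 ≡ 92 (mod 151)
92^2 = (92^1)^2 ≡ 92^2 = 8464 ≡ 8 (mod 151)
92^4 = (92^2)^2 ≡ 8^2 = 64 ≡ 64 (mod 151)
92^8 = (92^4)^2 ≡ 64^2 = 4096 ≡ 19 (mod 151)
92^12 = 92^8 · 92^4 ≡ 19 · 64 ≡ 8 (mod 151).

8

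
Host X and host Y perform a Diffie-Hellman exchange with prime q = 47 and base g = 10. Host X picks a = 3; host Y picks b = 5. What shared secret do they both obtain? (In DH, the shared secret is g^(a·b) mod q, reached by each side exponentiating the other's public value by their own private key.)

40

Host X sends A = g^a mod q = 10^3 mod 47.
10^1 ≡ 10 (mod 47)
10^2 = (10^1)^2 ≡ 10^2 = 100 ≡ 6 (mod 47)
10^3 = 10^2 · 10^1 ≡ 6 · 10 ≡ 13 (mod 47).
So A = 13. Host Y then computes K = A^b mod q = 13^5 mod 47.
13^1 ≡ 13 (mod 47)
13^2 = (13^1)^2 ≡ 13^2 = 169 ≡ 28 (mod 47)
13^4 = (13^2)^2 ≡ 28^2 = 784 ≡ 32 (mod 47)
13^5 = 13^4 · 13^1 ≡ 32 · 13 ≡ 40 (mod 47).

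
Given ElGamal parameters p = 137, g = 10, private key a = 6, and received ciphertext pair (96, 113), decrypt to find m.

Shared mask s = c₁^a mod p = 96^6 mod 137.
96^1 ≡ 96 (mod 137)
96^2 = (96^1)^2 ≡ 96^2 = 9216 ≡ 37 (mod 137)
96^4 = (96^2)^2 ≡ 37^2 = 1369 ≡ 136 (mod 137)
96^6 = 96^4 · 96^2 ≡ 136 · 37 ≡ 100 (mod 137).
So s = 100; s⁻¹ ≡ 37 (mod 137).
m = c₂ · s⁻¹ mod 137 = 113 · 37 mod 137 = 71.

71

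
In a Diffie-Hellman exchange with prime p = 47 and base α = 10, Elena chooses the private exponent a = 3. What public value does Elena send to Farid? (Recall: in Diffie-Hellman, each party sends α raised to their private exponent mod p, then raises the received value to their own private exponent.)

Public value = 10^3 mod 47.
10^1 ≡ 10 (mod 47)
10^2 = (10^1)^2 ≡ 10^2 = 100 ≡ 6 (mod 47)
10^3 = 10^2 · 10^1 ≡ 6 · 10 ≡ 13 (mod 47).

13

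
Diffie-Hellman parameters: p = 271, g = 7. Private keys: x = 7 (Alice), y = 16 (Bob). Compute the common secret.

Alice sends A = g^x mod p = 7^7 mod 271.
7^1 ≡ 7 (mod 271)
7^2 = (7^1)^2 ≡ 7^2 = 49 ≡ 49 (mod 271)
7^4 = (7^2)^2 ≡ 49^2 = 2401 ≡ 233 (mod 271)
7^7 = 7^4 · 7^2 · 7^1 ≡ 233 · 49 · 7 ≡ 245 (mod 271).
So A = 245. Bob then computes K = A^y mod p = 245^16 mod 271.
245^1 ≡ 245 (mod 271)
245^2 = (245^1)^2 ≡ 245^2 = 60025 ≡ 134 (mod 271)
245^4 = (245^2)^2 ≡ 134^2 = 17956 ≡ 70 (mod 271)
245^8 = (245^4)^2 ≡ 70^2 = 4900 ≡ 22 (mod 271)
245^16 = (245^8)^2 ≡ 22^2 = 484 ≡ 213 (mod 271)

213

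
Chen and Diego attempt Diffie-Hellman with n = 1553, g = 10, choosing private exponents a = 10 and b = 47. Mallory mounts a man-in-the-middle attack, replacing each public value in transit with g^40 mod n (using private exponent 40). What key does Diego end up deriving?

Diego receives Mallory's public value M = 10^40 mod 1553 instead of the honest one.
10^1 ≡ 10 (mod 1553)
10^2 = (10^1)^2 ≡ 10^2 = 100 ≡ 100 (mod 1553)
10^4 = (10^2)^2 ≡ 100^2 = 10000 ≡ 682 (mod 1553)
10^8 = (10^4)^2 ≡ 682^2 = 465124 ≡ 777 (mod 1553)
10^16 = (10^8)^2 ≡ 777^2 = 603729 ≡ 1165 (mod 1553)
10^32 = (10^16)^2 ≡ 1165^2 = 1357225 ≡ 1456 (mod 1553)
10^40 = 10^32 · 10^8 ≡ 1456 · 777 ≡ 728 (mod 1553).
So M = 728. Diego computes K = M^47 mod 1553.
728^1 ≡ 728 (mod 1553)
728^2 = (728^1)^2 ≡ 728^2 = 529984 ≡ 411 (mod 1553)
728^4 = (728^2)^2 ≡ 411^2 = 168921 ≡ 1197 (mod 1553)
728^8 = (728^4)^2 ≡ 1197^2 = 1432809 ≡ 943 (mod 1553)
728^16 = (728^8)^2 ≡ 943^2 = 889249 ≡ 933 (mod 1553)
728^32 = (728^16)^2 ≡ 933^2 = 870489 ≡ 809 (mod 1553)
728^47 = 728^32 · 728^8 · 728^4 · 728^2 · 728^1 ≡ 809 · 943 · 1197 · 411 · 728 ≡ 1248 (mod 1553).

1248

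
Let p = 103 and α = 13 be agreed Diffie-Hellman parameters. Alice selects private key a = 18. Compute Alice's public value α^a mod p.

13

Public value = 13^18 mod 103.
13^1 ≡ 13 (mod 103)
13^2 = (13^1)^2 ≡ 13^2 = 169 ≡ 66 (mod 103)
13^4 = (13^2)^2 ≡ 66^2 = 4356 ≡ 30 (mod 103)
13^8 = (13^4)^2 ≡ 30^2 = 900 ≡ 76 (mod 103)
13^16 = (13^8)^2 ≡ 76^2 = 5776 ≡ 8 (mod 103)
13^18 = 13^16 · 13^2 ≡ 8 · 66 ≡ 13 (mod 103).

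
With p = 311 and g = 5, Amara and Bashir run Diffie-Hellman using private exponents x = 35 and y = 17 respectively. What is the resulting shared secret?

Amara sends A = g^x mod p = 5^35 mod 311.
5^1 ≡ 5 (mod 311)
5^2 = (5^1)^2 ≡ 5^2 = 25 ≡ 25 (mod 311)
5^4 = (5^2)^2 ≡ 25^2 = 625 ≡ 3 (mod 311)
5^8 = (5^4)^2 ≡ 3^2 = 9 ≡ 9 (mod 311)
5^16 = (5^8)^2 ≡ 9^2 = 81 ≡ 81 (mod 311)
5^32 = (5^16)^2 ≡ 81^2 = 6561 ≡ 30 (mod 311)
5^35 = 5^32 · 5^2 · 5^1 ≡ 30 · 25 · 5 ≡ 18 (mod 311).
So A = 18. Bashir then computes K = A^y mod p = 18^17 mod 311.
18^1 ≡ 18 (mod 311)
18^2 = (18^1)^2 ≡ 18^2 = 324 ≡ 13 (mod 311)
18^4 = (18^2)^2 ≡ 13^2 = 169 ≡ 169 (mod 311)
18^8 = (18^4)^2 ≡ 169^2 = 28561 ≡ 260 (mod 311)
18^16 = (18^8)^2 ≡ 260^2 = 67600 ≡ 113 (mod 311)
18^17 = 18^16 · 18^1 ≡ 113 · 18 ≡ 168 (mod 311).

168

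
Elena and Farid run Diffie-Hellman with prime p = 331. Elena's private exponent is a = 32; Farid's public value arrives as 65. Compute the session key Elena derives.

Shared key K = 65^32 mod 331.
65^1 ≡ 65 (mod 331)
65^2 = (65^1)^2 ≡ 65^2 = 4225 ≡ 253 (mod 331)
65^4 = (65^2)^2 ≡ 253^2 = 64009 ≡ 126 (mod 331)
65^8 = (65^4)^2 ≡ 126^2 = 15876 ≡ 319 (mod 331)
65^16 = (65^8)^2 ≡ 319^2 = 101761 ≡ 144 (mod 331)
65^32 = (65^16)^2 ≡ 144^2 = 20736 ≡ 214 (mod 331)

214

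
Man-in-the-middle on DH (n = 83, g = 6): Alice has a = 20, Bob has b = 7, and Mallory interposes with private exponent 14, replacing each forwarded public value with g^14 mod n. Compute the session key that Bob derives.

Bob receives Mallory's public value M = 6^14 mod 83 instead of the honest one.
6^1 ≡ 6 (mod 83)
6^2 = (6^1)^2 ≡ 6^2 = 36 ≡ 36 (mod 83)
6^4 = (6^2)^2 ≡ 36^2 = 1296 ≡ 51 (mod 83)
6^8 = (6^4)^2 ≡ 51^2 = 2601 ≡ 28 (mod 83)
6^14 = 6^8 · 6^4 · 6^2 ≡ 28 · 51 · 36 ≡ 31 (mod 83).
So M = 31. Bob computes K = M^7 mod 83.
31^1 ≡ 31 (mod 83)
31^2 = (31^1)^2 ≡ 31^2 = 961 ≡ 48 (mod 83)
31^4 = (31^2)^2 ≡ 48^2 = 2304 ≡ 63 (mod 83)
31^7 = 31^4 · 31^2 · 31^1 ≡ 63 · 48 · 31 ≡ 37 (mod 83).

37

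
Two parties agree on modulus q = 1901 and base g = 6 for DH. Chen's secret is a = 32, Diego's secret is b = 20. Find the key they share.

1390

Diego sends B = g^b mod q = 6^20 mod 1901.
6^1 ≡ 6 (mod 1901)
6^2 = (6^1)^2 ≡ 6^2 = 36 ≡ 36 (mod 1901)
6^4 = (6^2)^2 ≡ 36^2 = 1296 ≡ 1296 (mod 1901)
6^8 = (6^4)^2 ≡ 1296^2 = 1679616 ≡ 1033 (mod 1901)
6^16 = (6^8)^2 ≡ 1033^2 = 1067089 ≡ 628 (mod 1901)
6^20 = 6^16 · 6^4 ≡ 628 · 1296 ≡ 260 (mod 1901).
So B = 260. Chen then computes K = B^a mod q = 260^32 mod 1901.
260^1 ≡ 260 (mod 1901)
260^2 = (260^1)^2 ≡ 260^2 = 67600 ≡ 1065 (mod 1901)
260^4 = (260^2)^2 ≡ 1065^2 = 1134225 ≡ 1229 (mod 1901)
260^8 = (260^4)^2 ≡ 1229^2 = 1510441 ≡ 1047 (mod 1901)
260^16 = (260^8)^2 ≡ 1047^2 = 1096209 ≡ 1233 (mod 1901)
260^32 = (260^16)^2 ≡ 1233^2 = 1520289 ≡ 1390 (mod 1901)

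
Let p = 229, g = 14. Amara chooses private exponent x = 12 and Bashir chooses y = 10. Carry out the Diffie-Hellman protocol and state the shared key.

Amara sends A = g^x mod p = 14^12 mod 229.
14^1 ≡ 14 (mod 229)
14^2 = (14^1)^2 ≡ 14^2 = 196 ≡ 196 (mod 229)
14^4 = (14^2)^2 ≡ 196^2 = 38416 ≡ 173 (mod 229)
14^8 = (14^4)^2 ≡ 173^2 = 29929 ≡ 159 (mod 229)
14^12 = 14^8 · 14^4 ≡ 159 · 173 ≡ 27 (mod 229).
So A = 27. Bashir then computes K = A^y mod p = 27^10 mod 229.
27^1 ≡ 27 (mod 229)
27^2 = (27^1)^2 ≡ 27^2 = 729 ≡ 42 (mod 229)
27^4 = (27^2)^2 ≡ 42^2 = 1764 ≡ 161 (mod 229)
27^8 = (27^4)^2 ≡ 161^2 = 25921 ≡ 44 (mod 229)
27^10 = 27^8 · 27^2 ≡ 44 · 42 ≡ 16 (mod 229).

16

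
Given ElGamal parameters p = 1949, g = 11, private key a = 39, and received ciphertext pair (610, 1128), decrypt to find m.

Shared mask s = c₁^a mod p = 610^39 mod 1949.
610^1 ≡ 610 (mod 1949)
610^2 = (610^1)^2 ≡ 610^2 = 372100 ≡ 1790 (mod 1949)
610^4 = (610^2)^2 ≡ 1790^2 = 3204100 ≡ 1893 (mod 1949)
610^8 = (610^4)^2 ≡ 1893^2 = 3583449 ≡ 1187 (mod 1949)
610^16 = (610^8)^2 ≡ 1187^2 = 1408969 ≡ 1791 (mod 1949)
610^32 = (610^16)^2 ≡ 1791^2 = 3207681 ≡ 1576 (mod 1949)
610^39 = 610^32 · 610^4 · 610^2 · 610^1 ≡ 1576 · 1893 · 1790 · 610 ≡ 1859 (mod 1949).
So s = 1859; s⁻¹ ≡ 628 (mod 1949).
m = c₂ · s⁻¹ mod 1949 = 1128 · 628 mod 1949 = 897.

897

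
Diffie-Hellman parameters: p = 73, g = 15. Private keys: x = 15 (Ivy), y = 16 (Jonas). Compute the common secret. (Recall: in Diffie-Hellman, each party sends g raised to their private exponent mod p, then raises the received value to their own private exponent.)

8

Ivy sends A = g^x mod p = 15^15 mod 73.
15^1 ≡ 15 (mod 73)
15^2 = (15^1)^2 ≡ 15^2 = 225 ≡ 6 (mod 73)
15^4 = (15^2)^2 ≡ 6^2 = 36 ≡ 36 (mod 73)
15^8 = (15^4)^2 ≡ 36^2 = 1296 ≡ 55 (mod 73)
15^15 = 15^8 · 15^4 · 15^2 · 15^1 ≡ 55 · 36 · 6 · 15 ≡ 7 (mod 73).
So A = 7. Jonas then computes K = A^y mod p = 7^16 mod 73.
7^1 ≡ 7 (mod 73)
7^2 = (7^1)^2 ≡ 7^2 = 49 ≡ 49 (mod 73)
7^4 = (7^2)^2 ≡ 49^2 = 2401 ≡ 65 (mod 73)
7^8 = (7^4)^2 ≡ 65^2 = 4225 ≡ 64 (mod 73)
7^16 = (7^8)^2 ≡ 64^2 = 4096 ≡ 8 (mod 73)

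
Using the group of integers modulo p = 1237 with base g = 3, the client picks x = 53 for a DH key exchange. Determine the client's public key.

1147

Public value = 3^53 (mod 1237).
3^1 ≡ 3 (mod 1237)
3^2 = (3^1)^2 ≡ 3^2 = 9 ≡ 9 (mod 1237)
3^4 = (3^2)^2 ≡ 9^2 = 81 ≡ 81 (mod 1237)
3^8 = (3^4)^2 ≡ 81^2 = 6561 ≡ 376 (mod 1237)
3^16 = (3^8)^2 ≡ 376^2 = 141376 ≡ 358 (mod 1237)
3^32 = (3^16)^2 ≡ 358^2 = 128164 ≡ 753 (mod 1237)
3^53 = 3^32 · 3^16 · 3^4 · 3^1 ≡ 753 · 358 · 81 · 3 ≡ 1147 (mod 1237).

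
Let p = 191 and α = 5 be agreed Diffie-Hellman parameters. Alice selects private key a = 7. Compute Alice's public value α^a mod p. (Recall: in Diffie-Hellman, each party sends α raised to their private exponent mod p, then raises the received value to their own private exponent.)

6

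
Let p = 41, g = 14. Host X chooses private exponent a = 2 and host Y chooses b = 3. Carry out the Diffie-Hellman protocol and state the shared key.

9

Host X sends A = g^a mod p = 14^2 mod 41.
14^1 ≡ 14 (mod 41)
14^2 = (14^1)^2 ≡ 14^2 = 196 ≡ 32 (mod 41)
So A = 32. Host Y then computes K = A^b mod p = 32^3 mod 41.
32^1 ≡ 32 (mod 41)
32^2 = (32^1)^2 ≡ 32^2 = 1024 ≡ 40 (mod 41)
32^3 = 32^2 · 32^1 ≡ 40 · 32 ≡ 9 (mod 41).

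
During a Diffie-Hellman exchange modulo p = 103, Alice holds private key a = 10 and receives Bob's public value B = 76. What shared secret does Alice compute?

14

Shared key K = 76^10 mod 103.
76^1 ≡ 76 (mod 103)
76^2 = (76^1)^2 ≡ 76^2 = 5776 ≡ 8 (mod 103)
76^4 = (76^2)^2 ≡ 8^2 = 64 ≡ 64 (mod 103)
76^8 = (76^4)^2 ≡ 64^2 = 4096 ≡ 79 (mod 103)
76^10 = 76^8 · 76^2 ≡ 79 · 8 ≡ 14 (mod 103).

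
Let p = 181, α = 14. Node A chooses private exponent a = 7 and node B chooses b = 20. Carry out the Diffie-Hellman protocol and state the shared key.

Node B sends B = α^b mod p = 14^20 mod 181.
14^1 ≡ 14 (mod 181)
14^2 = (14^1)^2 ≡ 14^2 = 196 ≡ 15 (mod 181)
14^4 = (14^2)^2 ≡ 15^2 = 225 ≡ 44 (mod 181)
14^8 = (14^4)^2 ≡ 44^2 = 1936 ≡ 126 (mod 181)
14^16 = (14^8)^2 ≡ 126^2 = 15876 ≡ 129 (mod 181)
14^20 = 14^16 · 14^4 ≡ 129 · 44 ≡ 65 (mod 181).
So B = 65. Node A then computes K = B^a mod p = 65^7 mod 181.
65^1 ≡ 65 (mod 181)
65^2 = (65^1)^2 ≡ 65^2 = 4225 ≡ 62 (mod 181)
65^4 = (65^2)^2 ≡ 62^2 = 3844 ≡ 43 (mod 181)
65^7 = 65^4 · 65^2 · 65^1 ≡ 43 · 62 · 65 ≡ 73 (mod 181).

73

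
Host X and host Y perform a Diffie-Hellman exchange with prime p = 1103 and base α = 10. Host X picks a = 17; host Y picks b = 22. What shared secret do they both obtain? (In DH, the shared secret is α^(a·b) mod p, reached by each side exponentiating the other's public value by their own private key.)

Host Y sends B = α^b mod p = 10^22 mod 1103.
10^1 ≡ 10 (mod 1103)
10^2 = (10^1)^2 ≡ 10^2 = 100 ≡ 100 (mod 1103)
10^4 = (10^2)^2 ≡ 100^2 = 10000 ≡ 73 (mod 1103)
10^8 = (10^4)^2 ≡ 73^2 = 5329 ≡ 917 (mod 1103)
10^16 = (10^8)^2 ≡ 917^2 = 840889 ≡ 403 (mod 1103)
10^22 = 10^16 · 10^4 · 10^2 ≡ 403 · 73 · 100 ≡ 199 (mod 1103).
So B = 199. Host X then computes K = B^a mod p = 199^17 mod 1103.
199^1 ≡ 199 (mod 1103)
199^2 = (199^1)^2 ≡ 199^2 = 39601 ≡ 996 (mod 1103)
199^4 = (199^2)^2 ≡ 996^2 = 992016 ≡ 419 (mod 1103)
199^8 = (199^4)^2 ≡ 419^2 = 175561 ≡ 184 (mod 1103)
199^16 = (199^8)^2 ≡ 184^2 = 33856 ≡ 766 (mod 1103)
199^17 = 199^16 · 199^1 ≡ 766 · 199 ≡ 220 (mod 1103).

220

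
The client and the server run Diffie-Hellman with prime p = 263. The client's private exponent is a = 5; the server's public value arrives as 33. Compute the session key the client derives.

204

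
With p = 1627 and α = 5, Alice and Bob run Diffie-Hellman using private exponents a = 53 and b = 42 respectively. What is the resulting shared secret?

284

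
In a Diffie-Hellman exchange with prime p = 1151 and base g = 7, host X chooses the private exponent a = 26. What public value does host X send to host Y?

Public value = 7^26 (mod 1151).
7^1 ≡ 7 (mod 1151)
7^2 = (7^1)^2 ≡ 7^2 = 49 ≡ 49 (mod 1151)
7^4 = (7^2)^2 ≡ 49^2 = 2401 ≡ 99 (mod 1151)
7^8 = (7^4)^2 ≡ 99^2 = 9801 ≡ 593 (mod 1151)
7^16 = (7^8)^2 ≡ 593^2 = 351649 ≡ 594 (mod 1151)
7^26 = 7^16 · 7^8 · 7^2 ≡ 594 · 593 · 49 ≡ 613 (mod 1151).

613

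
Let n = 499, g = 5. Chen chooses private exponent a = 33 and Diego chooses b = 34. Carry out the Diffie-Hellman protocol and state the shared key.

Chen sends A = g^a mod n = 5^33 mod 499.
5^1 ≡ 5 (mod 499)
5^2 = (5^1)^2 ≡ 5^2 = 25 ≡ 25 (mod 499)
5^4 = (5^2)^2 ≡ 25^2 = 625 ≡ 126 (mod 499)
5^8 = (5^4)^2 ≡ 126^2 = 15876 ≡ 407 (mod 499)
5^16 = (5^8)^2 ≡ 407^2 = 165649 ≡ 480 (mod 499)
5^32 = (5^16)^2 ≡ 480^2 = 230400 ≡ 361 (mod 499)
5^33 = 5^32 · 5^1 ≡ 361 · 5 ≡ 308 (mod 499).
So A = 308. Diego then computes K = A^b mod n = 308^34 mod 499.
308^1 ≡ 308 (mod 499)
308^2 = (308^1)^2 ≡ 308^2 = 94864 ≡ 54 (mod 499)
308^4 = (308^2)^2 ≡ 54^2 = 2916 ≡ 421 (mod 499)
308^8 = (308^4)^2 ≡ 421^2 = 177241 ≡ 96 (mod 499)
308^16 = (308^8)^2 ≡ 96^2 = 9216 ≡ 234 (mod 499)
308^32 = (308^16)^2 ≡ 234^2 = 54756 ≡ 365 (mod 499)
308^34 = 308^32 · 308^2 ≡ 365 · 54 ≡ 249 (mod 499).

249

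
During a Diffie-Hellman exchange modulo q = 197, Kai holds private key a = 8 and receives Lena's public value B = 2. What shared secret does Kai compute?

59

Shared key K = 2^8 mod 197.
2^1 ≡ 2 (mod 197)
2^2 = (2^1)^2 ≡ 2^2 = 4 ≡ 4 (mod 197)
2^4 = (2^2)^2 ≡ 4^2 = 16 ≡ 16 (mod 197)
2^8 = (2^4)^2 ≡ 16^2 = 256 ≡ 59 (mod 197)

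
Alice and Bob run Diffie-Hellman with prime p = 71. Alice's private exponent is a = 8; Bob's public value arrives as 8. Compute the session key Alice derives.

Shared key K = 8^8 mod 71.
8^1 ≡ 8 (mod 71)
8^2 = (8^1)^2 ≡ 8^2 = 64 ≡ 64 (mod 71)
8^4 = (8^2)^2 ≡ 64^2 = 4096 ≡ 49 (mod 71)
8^8 = (8^4)^2 ≡ 49^2 = 2401 ≡ 58 (mod 71)

58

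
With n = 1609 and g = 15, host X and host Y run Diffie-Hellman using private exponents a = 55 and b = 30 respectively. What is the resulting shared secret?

658

Host Y sends B = g^b mod n = 15^30 mod 1609.
15^1 ≡ 15 (mod 1609)
15^2 = (15^1)^2 ≡ 15^2 = 225 ≡ 225 (mod 1609)
15^4 = (15^2)^2 ≡ 225^2 = 50625 ≡ 746 (mod 1609)
15^8 = (15^4)^2 ≡ 746^2 = 556516 ≡ 1411 (mod 1609)
15^16 = (15^8)^2 ≡ 1411^2 = 1990921 ≡ 588 (mod 1609)
15^30 = 15^16 · 15^8 · 15^4 · 15^2 ≡ 588 · 1411 · 746 · 225 ≡ 1601 (mod 1609).
So B = 1601. Host X then computes K = B^a mod n = 1601^55 mod 1609.
1601^1 ≡ 1601 (mod 1609)
1601^2 = (1601^1)^2 ≡ 1601^2 = 2563201 ≡ 64 (mod 1609)
1601^4 = (1601^2)^2 ≡ 64^2 = 4096 ≡ 878 (mod 1609)
1601^8 = (1601^4)^2 ≡ 878^2 = 770884 ≡ 173 (mod 1609)
1601^16 = (1601^8)^2 ≡ 173^2 = 29929 ≡ 967 (mod 1609)
1601^32 = (1601^16)^2 ≡ 967^2 = 935089 ≡ 260 (mod 1609)
1601^55 = 1601^32 · 1601^16 · 1601^4 · 1601^2 · 1601^1 ≡ 260 · 967 · 878 · 64 · 1601 ≡ 658 (mod 1609).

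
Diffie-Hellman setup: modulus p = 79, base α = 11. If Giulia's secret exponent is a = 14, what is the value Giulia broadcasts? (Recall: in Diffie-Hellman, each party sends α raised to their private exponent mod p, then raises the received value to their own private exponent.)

Public value = 11^14 mod 79.
11^1 ≡ 11 (mod 79)
11^2 = (11^1)^2 ≡ 11^2 = 121 ≡ 42 (mod 79)
11^4 = (11^2)^2 ≡ 42^2 = 1764 ≡ 26 (mod 79)
11^8 = (11^4)^2 ≡ 26^2 = 676 ≡ 44 (mod 79)
11^14 = 11^8 · 11^4 · 11^2 ≡ 44 · 26 · 42 ≡ 16 (mod 79).

16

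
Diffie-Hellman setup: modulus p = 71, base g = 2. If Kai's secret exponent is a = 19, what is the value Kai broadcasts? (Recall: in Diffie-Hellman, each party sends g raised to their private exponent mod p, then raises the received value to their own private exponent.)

24

Public value = 2^19 (mod 71).
2^1 ≡ 2 (mod 71)
2^2 = (2^1)^2 ≡ 2^2 = 4 ≡ 4 (mod 71)
2^4 = (2^2)^2 ≡ 4^2 = 16 ≡ 16 (mod 71)
2^8 = (2^4)^2 ≡ 16^2 = 256 ≡ 43 (mod 71)
2^16 = (2^8)^2 ≡ 43^2 = 1849 ≡ 3 (mod 71)
2^19 = 2^16 · 2^2 · 2^1 ≡ 3 · 4 · 2 ≡ 24 (mod 71).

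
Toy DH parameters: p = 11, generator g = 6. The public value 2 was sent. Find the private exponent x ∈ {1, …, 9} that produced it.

Try successive powers of 6 modulo 11:
6^1 ≡ 6
6^2 ≡ 3
6^3 ≡ 7
6^4 ≡ 9
6^5 ≡ 10
6^6 ≡ 5
6^7 ≡ 8
6^8 ≡ 4
6^9 ≡ 2
Found: x = 9.

9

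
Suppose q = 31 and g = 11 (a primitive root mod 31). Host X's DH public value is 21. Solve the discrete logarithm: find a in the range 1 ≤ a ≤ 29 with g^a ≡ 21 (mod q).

Try successive powers of 11 modulo 31:
11^1 ≡ 11
11^2 ≡ 28
11^3 ≡ 29
11^4 ≡ 9
11^5 ≡ 6
11^6 ≡ 4
11^7 ≡ 13
11^8 ≡ 19
11^9 ≡ 23
11^10 ≡ 5
11^11 ≡ 24
11^12 ≡ 16
11^13 ≡ 21
Found: a = 13.

13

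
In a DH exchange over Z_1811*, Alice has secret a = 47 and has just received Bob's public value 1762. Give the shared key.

Shared key K = 1762^47 mod 1811.
1762^1 ≡ 1762 (mod 1811)
1762^2 = (1762^1)^2 ≡ 1762^2 = 3104644 ≡ 590 (mod 1811)
1762^4 = (1762^2)^2 ≡ 590^2 = 348100 ≡ 388 (mod 1811)
1762^8 = (1762^4)^2 ≡ 388^2 = 150544 ≡ 231 (mod 1811)
1762^16 = (1762^8)^2 ≡ 231^2 = 53361 ≡ 842 (mod 1811)
1762^32 = (1762^16)^2 ≡ 842^2 = 708964 ≡ 863 (mod 1811)
1762^47 = 1762^32 · 1762^8 · 1762^4 · 1762^2 · 1762^1 ≡ 863 · 231 · 388 · 590 · 1762 ≡ 102 (mod 1811).

102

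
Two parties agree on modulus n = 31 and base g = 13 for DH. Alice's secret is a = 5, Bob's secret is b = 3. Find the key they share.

Alice sends A = g^a mod n = 13^5 mod 31.
13^1 ≡ 13 (mod 31)
13^2 = (13^1)^2 ≡ 13^2 = 169 ≡ 14 (mod 31)
13^4 = (13^2)^2 ≡ 14^2 = 196 ≡ 10 (mod 31)
13^5 = 13^4 · 13^1 ≡ 10 · 13 ≡ 6 (mod 31).
So A = 6. Bob then computes K = A^b mod n = 6^3 mod 31.
6^1 ≡ 6 (mod 31)
6^2 = (6^1)^2 ≡ 6^2 = 36 ≡ 5 (mod 31)
6^3 = 6^2 · 6^1 ≡ 5 · 6 ≡ 30 (mod 31).

30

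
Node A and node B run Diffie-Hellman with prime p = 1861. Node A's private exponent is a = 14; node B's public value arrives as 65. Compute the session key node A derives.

Shared key K = 65^14 mod 1861.
65^1 ≡ 65 (mod 1861)
65^2 = (65^1)^2 ≡ 65^2 = 4225 ≡ 503 (mod 1861)
65^4 = (65^2)^2 ≡ 503^2 = 253009 ≡ 1774 (mod 1861)
65^8 = (65^4)^2 ≡ 1774^2 = 3147076 ≡ 125 (mod 1861)
65^14 = 65^8 · 65^4 · 65^2 ≡ 125 · 1774 · 503 ≡ 1215 (mod 1861).

1215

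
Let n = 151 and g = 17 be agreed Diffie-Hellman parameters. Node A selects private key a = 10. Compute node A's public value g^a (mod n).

16

Public value = 17^10 (mod 151).
17^1 ≡ 17 (mod 151)
17^2 = (17^1)^2 ≡ 17^2 = 289 ≡ 138 (mod 151)
17^4 = (17^2)^2 ≡ 138^2 = 19044 ≡ 18 (mod 151)
17^8 = (17^4)^2 ≡ 18^2 = 324 ≡ 22 (mod 151)
17^10 = 17^8 · 17^2 ≡ 22 · 138 ≡ 16 (mod 151).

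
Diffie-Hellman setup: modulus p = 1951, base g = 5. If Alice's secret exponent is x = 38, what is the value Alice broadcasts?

Public value = 5^38 (mod 1951).
5^1 ≡ 5 (mod 1951)
5^2 = (5^1)^2 ≡ 5^2 = 25 ≡ 25 (mod 1951)
5^4 = (5^2)^2 ≡ 25^2 = 625 ≡ 625 (mod 1951)
5^8 = (5^4)^2 ≡ 625^2 = 390625 ≡ 425 (mod 1951)
5^16 = (5^8)^2 ≡ 425^2 = 180625 ≡ 1133 (mod 1951)
5^32 = (5^16)^2 ≡ 1133^2 = 1283689 ≡ 1882 (mod 1951)
5^38 = 5^32 · 5^4 · 5^2 ≡ 1882 · 625 · 25 ≡ 778 (mod 1951).

778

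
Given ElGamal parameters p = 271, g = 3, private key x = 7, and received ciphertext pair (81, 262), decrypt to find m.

190

Shared mask s = c₁^x mod p = 81^7 mod 271.
81^1 ≡ 81 (mod 271)
81^2 = (81^1)^2 ≡ 81^2 = 6561 ≡ 57 (mod 271)
81^4 = (81^2)^2 ≡ 57^2 = 3249 ≡ 268 (mod 271)
81^7 = 81^4 · 81^2 · 81^1 ≡ 268 · 57 · 81 ≡ 241 (mod 271).
So s = 241; s⁻¹ ≡ 9 (mod 271).
m = c₂ · s⁻¹ mod 271 = 262 · 9 mod 271 = 190.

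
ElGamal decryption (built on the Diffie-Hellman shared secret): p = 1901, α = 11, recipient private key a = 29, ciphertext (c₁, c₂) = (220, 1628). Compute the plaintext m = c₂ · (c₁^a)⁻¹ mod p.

1694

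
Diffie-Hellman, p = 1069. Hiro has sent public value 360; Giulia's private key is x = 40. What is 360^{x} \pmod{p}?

Shared key K = 360^40 mod 1069.
360^1 ≡ 360 (mod 1069)
360^2 = (360^1)^2 ≡ 360^2 = 129600 ≡ 251 (mod 1069)
360^4 = (360^2)^2 ≡ 251^2 = 63001 ≡ 999 (mod 1069)
360^8 = (360^4)^2 ≡ 999^2 = 998001 ≡ 624 (mod 1069)
360^16 = (360^8)^2 ≡ 624^2 = 389376 ≡ 260 (mod 1069)
360^32 = (360^16)^2 ≡ 260^2 = 67600 ≡ 253 (mod 1069)
360^40 = 360^32 · 360^8 ≡ 253 · 624 ≡ 729 (mod 1069).

729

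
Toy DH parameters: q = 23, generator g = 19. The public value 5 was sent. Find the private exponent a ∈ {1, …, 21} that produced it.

Try successive powers of 19 modulo 23:
19^1 ≡ 19
19^2 ≡ 16
19^3 ≡ 5
Found: a = 3.

3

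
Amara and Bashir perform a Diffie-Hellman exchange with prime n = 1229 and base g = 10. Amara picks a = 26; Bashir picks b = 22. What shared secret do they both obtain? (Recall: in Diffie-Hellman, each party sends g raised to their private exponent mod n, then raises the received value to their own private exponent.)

562

Bashir sends B = g^b mod n = 10^22 mod 1229.
10^1 ≡ 10 (mod 1229)
10^2 = (10^1)^2 ≡ 10^2 = 100 ≡ 100 (mod 1229)
10^4 = (10^2)^2 ≡ 100^2 = 10000 ≡ 168 (mod 1229)
10^8 = (10^4)^2 ≡ 168^2 = 28224 ≡ 1186 (mod 1229)
10^16 = (10^8)^2 ≡ 1186^2 = 1406596 ≡ 620 (mod 1229)
10^22 = 10^16 · 10^4 · 10^2 ≡ 620 · 168 · 100 ≡ 225 (mod 1229).
So B = 225. Amara then computes K = B^a mod n = 225^26 mod 1229.
225^1 ≡ 225 (mod 1229)
225^2 = (225^1)^2 ≡ 225^2 = 50625 ≡ 236 (mod 1229)
225^4 = (225^2)^2 ≡ 236^2 = 55696 ≡ 391 (mod 1229)
225^8 = (225^4)^2 ≡ 391^2 = 152881 ≡ 485 (mod 1229)
225^16 = (225^8)^2 ≡ 485^2 = 235225 ≡ 486 (mod 1229)
225^26 = 225^16 · 225^8 · 225^2 ≡ 486 · 485 · 236 ≡ 562 (mod 1229).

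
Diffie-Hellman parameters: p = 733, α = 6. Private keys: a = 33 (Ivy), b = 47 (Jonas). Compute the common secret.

498

Ivy sends A = α^a mod p = 6^33 mod 733.
6^1 ≡ 6 (mod 733)
6^2 = (6^1)^2 ≡ 6^2 = 36 ≡ 36 (mod 733)
6^4 = (6^2)^2 ≡ 36^2 = 1296 ≡ 563 (mod 733)
6^8 = (6^4)^2 ≡ 563^2 = 316969 ≡ 313 (mod 733)
6^16 = (6^8)^2 ≡ 313^2 = 97969 ≡ 480 (mod 733)
6^32 = (6^16)^2 ≡ 480^2 = 230400 ≡ 238 (mod 733)
6^33 = 6^32 · 6^1 ≡ 238 · 6 ≡ 695 (mod 733).
So A = 695. Jonas then computes K = A^b mod p = 695^47 mod 733.
695^1 ≡ 695 (mod 733)
695^2 = (695^1)^2 ≡ 695^2 = 483025 ≡ 711 (mod 733)
695^4 = (695^2)^2 ≡ 711^2 = 505521 ≡ 484 (mod 733)
695^8 = (695^4)^2 ≡ 484^2 = 234256 ≡ 429 (mod 733)
695^16 = (695^8)^2 ≡ 429^2 = 184041 ≡ 58 (mod 733)
695^32 = (695^16)^2 ≡ 58^2 = 3364 ≡ 432 (mod 733)
695^47 = 695^32 · 695^8 · 695^4 · 695^2 · 695^1 ≡ 432 · 429 · 484 · 711 · 695 ≡ 498 (mod 733).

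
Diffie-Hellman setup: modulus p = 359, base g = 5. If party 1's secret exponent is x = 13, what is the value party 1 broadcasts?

92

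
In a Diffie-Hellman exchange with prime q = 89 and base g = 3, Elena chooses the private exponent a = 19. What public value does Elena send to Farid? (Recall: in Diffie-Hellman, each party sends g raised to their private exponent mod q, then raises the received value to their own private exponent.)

Public value = 3^19 mod 89.
3^1 ≡ 3 (mod 89)
3^2 = (3^1)^2 ≡ 3^2 = 9 ≡ 9 (mod 89)
3^4 = (3^2)^2 ≡ 9^2 = 81 ≡ 81 (mod 89)
3^8 = (3^4)^2 ≡ 81^2 = 6561 ≡ 64 (mod 89)
3^16 = (3^8)^2 ≡ 64^2 = 4096 ≡ 2 (mod 89)
3^19 = 3^16 · 3^2 · 3^1 ≡ 2 · 9 · 3 ≡ 54 (mod 89).

54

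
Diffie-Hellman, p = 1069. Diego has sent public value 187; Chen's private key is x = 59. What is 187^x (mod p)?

609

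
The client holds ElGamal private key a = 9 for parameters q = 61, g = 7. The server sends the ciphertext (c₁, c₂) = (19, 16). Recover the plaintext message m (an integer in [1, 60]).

Shared mask s = c₁^a mod q = 19^9 mod 61.
19^1 ≡ 19 (mod 61)
19^2 = (19^1)^2 ≡ 19^2 = 361 ≡ 56 (mod 61)
19^4 = (19^2)^2 ≡ 56^2 = 3136 ≡ 25 (mod 61)
19^8 = (19^4)^2 ≡ 25^2 = 625 ≡ 15 (mod 61)
19^9 = 19^8 · 19^1 ≡ 15 · 19 ≡ 41 (mod 61).
So s = 41; s⁻¹ ≡ 3 (mod 61).
m = c₂ · s⁻¹ mod 61 = 16 · 3 mod 61 = 48.

48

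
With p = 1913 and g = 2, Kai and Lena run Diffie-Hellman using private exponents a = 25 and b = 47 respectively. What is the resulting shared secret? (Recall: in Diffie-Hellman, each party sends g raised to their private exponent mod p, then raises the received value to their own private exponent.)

Kai sends A = g^a mod p = 2^25 mod 1913.
2^1 ≡ 2 (mod 1913)
2^2 = (2^1)^2 ≡ 2^2 = 4 ≡ 4 (mod 1913)
2^4 = (2^2)^2 ≡ 4^2 = 16 ≡ 16 (mod 1913)
2^8 = (2^4)^2 ≡ 16^2 = 256 ≡ 256 (mod 1913)
2^16 = (2^8)^2 ≡ 256^2 = 65536 ≡ 494 (mod 1913)
2^25 = 2^16 · 2^8 · 2^1 ≡ 494 · 256 · 2 ≡ 412 (mod 1913).
So A = 412. Lena then computes K = A^b mod p = 412^47 mod 1913.
412^1 ≡ 412 (mod 1913)
412^2 = (412^1)^2 ≡ 412^2 = 169744 ≡ 1400 (mod 1913)
412^4 = (412^2)^2 ≡ 1400^2 = 1960000 ≡ 1088 (mod 1913)
412^8 = (412^4)^2 ≡ 1088^2 = 1183744 ≡ 1510 (mod 1913)
412^16 = (412^8)^2 ≡ 1510^2 = 2280100 ≡ 1717 (mod 1913)
412^32 = (412^16)^2 ≡ 1717^2 = 2948089 ≡ 156 (mod 1913)
412^47 = 412^32 · 412^8 · 412^4 · 412^2 · 412^1 ≡ 156 · 1510 · 1088 · 1400 · 412 ≡ 873 (mod 1913).

873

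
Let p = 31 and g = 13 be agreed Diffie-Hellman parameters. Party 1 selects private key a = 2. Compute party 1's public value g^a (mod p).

Public value = 13^2 (mod 31).
13^1 ≡ 13 (mod 31)
13^2 = (13^1)^2 ≡ 13^2 = 169 ≡ 14 (mod 31)

14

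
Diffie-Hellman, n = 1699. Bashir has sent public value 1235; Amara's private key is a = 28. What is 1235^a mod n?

Shared key K = 1235^28 mod 1699.
1235^1 ≡ 1235 (mod 1699)
1235^2 = (1235^1)^2 ≡ 1235^2 = 1525225 ≡ 1222 (mod 1699)
1235^4 = (1235^2)^2 ≡ 1222^2 = 1493284 ≡ 1562 (mod 1699)
1235^8 = (1235^4)^2 ≡ 1562^2 = 2439844 ≡ 80 (mod 1699)
1235^16 = (1235^8)^2 ≡ 80^2 = 6400 ≡ 1303 (mod 1699)
1235^28 = 1235^16 · 1235^8 · 1235^4 ≡ 1303 · 80 · 1562 ≡ 914 (mod 1699).

914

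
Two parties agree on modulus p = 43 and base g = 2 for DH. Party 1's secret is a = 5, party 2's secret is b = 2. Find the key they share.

35

Party 2 sends B = g^b mod p = 2^2 mod 43.
2^1 ≡ 2 (mod 43)
2^2 = (2^1)^2 ≡ 2^2 = 4 ≡ 4 (mod 43)
So B = 4. Party 1 then computes K = B^a mod p = 4^5 mod 43.
4^1 ≡ 4 (mod 43)
4^2 = (4^1)^2 ≡ 4^2 = 16 ≡ 16 (mod 43)
4^4 = (4^2)^2 ≡ 16^2 = 256 ≡ 41 (mod 43)
4^5 = 4^4 · 4^1 ≡ 41 · 4 ≡ 35 (mod 43).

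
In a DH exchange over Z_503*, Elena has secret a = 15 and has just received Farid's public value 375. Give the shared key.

Shared key K = 375^15 mod 503.
375^1 ≡ 375 (mod 503)
375^2 = (375^1)^2 ≡ 375^2 = 140625 ≡ 288 (mod 503)
375^4 = (375^2)^2 ≡ 288^2 = 82944 ≡ 452 (mod 503)
375^8 = (375^4)^2 ≡ 452^2 = 204304 ≡ 86 (mod 503)
375^15 = 375^8 · 375^4 · 375^2 · 375^1 ≡ 86 · 452 · 288 · 375 ≡ 178 (mod 503).

178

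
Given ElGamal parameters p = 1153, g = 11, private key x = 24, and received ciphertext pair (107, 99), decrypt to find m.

Shared mask s = c₁^x mod p = 107^24 mod 1153.
107^1 ≡ 107 (mod 1153)
107^2 = (107^1)^2 ≡ 107^2 = 11449 ≡ 1072 (mod 1153)
107^4 = (107^2)^2 ≡ 1072^2 = 1149184 ≡ 796 (mod 1153)
107^8 = (107^4)^2 ≡ 796^2 = 633616 ≡ 619 (mod 1153)
107^16 = (107^8)^2 ≡ 619^2 = 383161 ≡ 365 (mod 1153)
107^24 = 107^16 · 107^8 ≡ 365 · 619 ≡ 1100 (mod 1153).
So s = 1100; s⁻¹ ≡ 87 (mod 1153).
m = c₂ · s⁻¹ mod 1153 = 99 · 87 mod 1153 = 542.

542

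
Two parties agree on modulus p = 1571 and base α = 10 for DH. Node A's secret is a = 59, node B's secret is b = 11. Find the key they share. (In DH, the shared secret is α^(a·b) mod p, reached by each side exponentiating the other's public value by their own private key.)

Node B sends B = α^b mod p = 10^11 mod 1571.
10^1 ≡ 10 (mod 1571)
10^2 = (10^1)^2 ≡ 10^2 = 100 ≡ 100 (mod 1571)
10^4 = (10^2)^2 ≡ 100^2 = 10000 ≡ 574 (mod 1571)
10^8 = (10^4)^2 ≡ 574^2 = 329476 ≡ 1137 (mod 1571)
10^11 = 10^8 · 10^2 · 10^1 ≡ 1137 · 100 · 10 ≡ 1167 (mod 1571).
So B = 1167. Node A then computes K = B^a mod p = 1167^59 mod 1571.
1167^1 ≡ 1167 (mod 1571)
1167^2 = (1167^1)^2 ≡ 1167^2 = 1361889 ≡ 1403 (mod 1571)
1167^4 = (1167^2)^2 ≡ 1403^2 = 1968409 ≡ 1517 (mod 1571)
1167^8 = (1167^4)^2 ≡ 1517^2 = 2301289 ≡ 1345 (mod 1571)
1167^16 = (1167^8)^2 ≡ 1345^2 = 1809025 ≡ 804 (mod 1571)
1167^32 = (1167^16)^2 ≡ 804^2 = 646416 ≡ 735 (mod 1571)
1167^59 = 1167^32 · 1167^16 · 1167^8 · 1167^2 · 1167^1 ≡ 735 · 804 · 1345 · 1403 · 1167 ≡ 1122 (mod 1571).

1122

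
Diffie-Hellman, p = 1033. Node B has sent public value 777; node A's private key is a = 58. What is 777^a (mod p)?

Shared key K = 777^58 mod 1033.
777^1 ≡ 777 (mod 1033)
777^2 = (777^1)^2 ≡ 777^2 = 603729 ≡ 457 (mod 1033)
777^4 = (777^2)^2 ≡ 457^2 = 208849 ≡ 183 (mod 1033)
777^8 = (777^4)^2 ≡ 183^2 = 33489 ≡ 433 (mod 1033)
777^16 = (777^8)^2 ≡ 433^2 = 187489 ≡ 516 (mod 1033)
777^32 = (777^16)^2 ≡ 516^2 = 266256 ≡ 775 (mod 1033)
777^58 = 777^32 · 777^16 · 777^8 · 777^2 ≡ 775 · 516 · 433 · 457 ≡ 186 (mod 1033).

186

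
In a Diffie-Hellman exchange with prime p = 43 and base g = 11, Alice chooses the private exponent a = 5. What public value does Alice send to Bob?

Public value = 11^5 mod 43.
11^1 ≡ 11 (mod 43)
11^2 = (11^1)^2 ≡ 11^2 = 121 ≡ 35 (mod 43)
11^4 = (11^2)^2 ≡ 35^2 = 1225 ≡ 21 (mod 43)
11^5 = 11^4 · 11^1 ≡ 21 · 11 ≡ 16 (mod 43).

16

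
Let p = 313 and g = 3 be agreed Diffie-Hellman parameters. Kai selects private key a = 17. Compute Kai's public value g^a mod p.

119

Public value = 3^17 mod 313.
3^1 ≡ 3 (mod 313)
3^2 = (3^1)^2 ≡ 3^2 = 9 ≡ 9 (mod 313)
3^4 = (3^2)^2 ≡ 9^2 = 81 ≡ 81 (mod 313)
3^8 = (3^4)^2 ≡ 81^2 = 6561 ≡ 301 (mod 313)
3^16 = (3^8)^2 ≡ 301^2 = 90601 ≡ 144 (mod 313)
3^17 = 3^16 · 3^1 ≡ 144 · 3 ≡ 119 (mod 313).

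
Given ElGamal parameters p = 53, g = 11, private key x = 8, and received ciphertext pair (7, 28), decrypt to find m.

44

Shared mask s = c₁^x mod p = 7^8 mod 53.
7^1 ≡ 7 (mod 53)
7^2 = (7^1)^2 ≡ 7^2 = 49 ≡ 49 (mod 53)
7^4 = (7^2)^2 ≡ 49^2 = 2401 ≡ 16 (mod 53)
7^8 = (7^4)^2 ≡ 16^2 = 256 ≡ 44 (mod 53)
So s = 44; s⁻¹ ≡ 47 (mod 53).
m = c₂ · s⁻¹ mod 53 = 28 · 47 mod 53 = 44.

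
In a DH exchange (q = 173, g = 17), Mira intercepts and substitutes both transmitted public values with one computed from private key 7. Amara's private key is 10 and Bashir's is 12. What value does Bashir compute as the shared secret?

85

Bashir receives Mira's public value M = 17^7 mod 173 instead of the honest one.
17^1 ≡ 17 (mod 173)
17^2 = (17^1)^2 ≡ 17^2 = 289 ≡ 116 (mod 173)
17^4 = (17^2)^2 ≡ 116^2 = 13456 ≡ 135 (mod 173)
17^7 = 17^4 · 17^2 · 17^1 ≡ 135 · 116 · 17 ≡ 146 (mod 173).
So M = 146. Bashir computes K = M^12 mod 173.
146^1 ≡ 146 (mod 173)
146^2 = (146^1)^2 ≡ 146^2 = 21316 ≡ 37 (mod 173)
146^4 = (146^2)^2 ≡ 37^2 = 1369 ≡ 158 (mod 173)
146^8 = (146^4)^2 ≡ 158^2 = 24964 ≡ 52 (mod 173)
146^12 = 146^8 · 146^4 ≡ 52 · 158 ≡ 85 (mod 173).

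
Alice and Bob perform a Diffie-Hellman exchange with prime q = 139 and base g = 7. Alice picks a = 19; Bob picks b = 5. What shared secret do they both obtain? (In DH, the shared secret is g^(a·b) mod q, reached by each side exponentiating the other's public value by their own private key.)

124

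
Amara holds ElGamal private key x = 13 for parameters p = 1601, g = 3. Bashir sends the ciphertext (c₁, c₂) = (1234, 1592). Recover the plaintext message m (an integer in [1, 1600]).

Shared mask s = c₁^x mod p = 1234^13 mod 1601.
1234^1 ≡ 1234 (mod 1601)
1234^2 = (1234^1)^2 ≡ 1234^2 = 1522756 ≡ 205 (mod 1601)
1234^4 = (1234^2)^2 ≡ 205^2 = 42025 ≡ 399 (mod 1601)
1234^8 = (1234^4)^2 ≡ 399^2 = 159201 ≡ 702 (mod 1601)
1234^13 = 1234^8 · 1234^4 · 1234^1 ≡ 702 · 399 · 1234 ≡ 1042 (mod 1601).
So s = 1042; s⁻¹ ≡ 653 (mod 1601).
m = c₂ · s⁻¹ mod 1601 = 1592 · 653 mod 1601 = 527.

527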